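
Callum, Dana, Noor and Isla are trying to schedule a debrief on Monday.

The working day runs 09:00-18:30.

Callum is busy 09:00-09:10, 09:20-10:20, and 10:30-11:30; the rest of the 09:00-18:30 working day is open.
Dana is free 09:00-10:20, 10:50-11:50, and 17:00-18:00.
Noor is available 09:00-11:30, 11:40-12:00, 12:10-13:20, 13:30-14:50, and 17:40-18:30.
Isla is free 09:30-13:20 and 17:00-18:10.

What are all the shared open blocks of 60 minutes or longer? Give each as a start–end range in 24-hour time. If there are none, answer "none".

none

Callum free within 09:00–18:30: 09:10–09:20, 10:20–10:30, 11:30–18:30.
Callum ∩ Dana: 09:10–09:20, 11:30–11:50, 17:00–18:00.
Callum ∩ Dana ∩ Noor: 09:10–09:20, 11:40–11:50, 17:40–18:00.
Callum ∩ Dana ∩ Noor ∩ Isla: 11:40–11:50, 17:40–18:00.
Windows ≥ 60 min: (none).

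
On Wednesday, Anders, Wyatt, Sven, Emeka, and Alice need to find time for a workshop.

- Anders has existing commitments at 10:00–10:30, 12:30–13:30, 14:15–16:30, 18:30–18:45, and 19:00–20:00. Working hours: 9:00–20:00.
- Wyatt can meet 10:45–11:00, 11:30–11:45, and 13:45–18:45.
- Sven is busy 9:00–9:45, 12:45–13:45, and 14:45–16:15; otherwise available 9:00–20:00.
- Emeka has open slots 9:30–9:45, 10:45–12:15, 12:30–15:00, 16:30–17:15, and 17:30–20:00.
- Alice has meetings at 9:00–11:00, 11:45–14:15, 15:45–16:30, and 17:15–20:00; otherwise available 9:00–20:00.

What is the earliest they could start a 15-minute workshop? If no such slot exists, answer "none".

Anders free within 09:00–20:00: 09:00–10:00, 10:30–12:30, 13:30–14:15, 16:30–18:30, 18:45–19:00.
Sven free within 09:00–20:00: 09:45–12:45, 13:45–14:45, 16:15–20:00.
Alice free within 09:00–20:00: 11:00–11:45, 14:15–15:45, 16:30–17:15.
Anders ∩ Wyatt: 10:45–11:00, 11:30–11:45, 13:45–14:15, 16:30–18:30.
Anders ∩ Wyatt ∩ Sven: 10:45–11:00, 11:30–11:45, 13:45–14:15, 16:30–18:30.
Anders ∩ Wyatt ∩ Sven ∩ Emeka: 10:45–11:00, 11:30–11:45, 13:45–14:15, 16:30–17:15, 17:30–18:30.
Anders ∩ Wyatt ∩ Sven ∩ Emeka ∩ Alice: 11:30–11:45, 16:30–17:15.
Windows ≥ 15 min: 11:30–11:45, 16:30–17:15.
Earliest such window starts at 11:30.

11:30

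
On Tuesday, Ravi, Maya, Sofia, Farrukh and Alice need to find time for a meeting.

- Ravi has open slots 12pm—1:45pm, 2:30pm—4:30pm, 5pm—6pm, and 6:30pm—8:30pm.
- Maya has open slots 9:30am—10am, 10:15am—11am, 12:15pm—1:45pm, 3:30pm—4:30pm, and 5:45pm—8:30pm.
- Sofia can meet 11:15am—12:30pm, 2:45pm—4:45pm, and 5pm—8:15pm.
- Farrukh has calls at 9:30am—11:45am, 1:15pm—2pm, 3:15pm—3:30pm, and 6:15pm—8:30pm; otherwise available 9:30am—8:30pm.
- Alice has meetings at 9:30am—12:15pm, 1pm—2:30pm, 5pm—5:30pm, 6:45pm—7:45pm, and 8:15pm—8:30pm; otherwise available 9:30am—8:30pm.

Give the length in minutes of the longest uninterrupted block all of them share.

Farrukh free within 09:30–20:30: 11:45–13:15, 14:00–15:15, 15:30–18:15.
Alice free within 09:30–20:30: 12:15–13:00, 14:30–17:00, 17:30–18:45, 19:45–20:15.
Ravi ∩ Maya: 12:15–13:45, 15:30–16:30, 17:45–18:00, 18:30–20:30.
Ravi ∩ Maya ∩ Sofia: 12:15–12:30, 15:30–16:30, 17:45–18:00, 18:30–20:15.
Ravi ∩ Maya ∩ Sofia ∩ Farrukh: 12:15–12:30, 15:30–16:30, 17:45–18:00.
Ravi ∩ Maya ∩ Sofia ∩ Farrukh ∩ Alice: 12:15–12:30, 15:30–16:30, 17:45–18:00.
Common window lengths: 15, 60, 15 min; longest is 60.

60 minutes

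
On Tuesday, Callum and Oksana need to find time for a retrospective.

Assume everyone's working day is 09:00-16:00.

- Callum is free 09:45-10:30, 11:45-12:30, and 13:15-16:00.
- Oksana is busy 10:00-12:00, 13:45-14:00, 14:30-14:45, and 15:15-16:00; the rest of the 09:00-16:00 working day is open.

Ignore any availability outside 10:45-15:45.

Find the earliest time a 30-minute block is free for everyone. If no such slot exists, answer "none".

12:00

Oksana free within 09:00–16:00: 09:00–10:00, 12:00–13:45, 14:00–14:30, 14:45–15:15.
Callum ∩ Oksana: 09:45–10:00, 12:00–12:30, 13:15–13:45, 14:00–14:30, 14:45–15:15.
Restricted to 10:45–15:45: 12:00–12:30, 13:15–13:45, 14:00–14:30, 14:45–15:15.
Windows ≥ 30 min: 12:00–12:30, 13:15–13:45, 14:00–14:30, 14:45–15:15.
Earliest such window starts at 12:00.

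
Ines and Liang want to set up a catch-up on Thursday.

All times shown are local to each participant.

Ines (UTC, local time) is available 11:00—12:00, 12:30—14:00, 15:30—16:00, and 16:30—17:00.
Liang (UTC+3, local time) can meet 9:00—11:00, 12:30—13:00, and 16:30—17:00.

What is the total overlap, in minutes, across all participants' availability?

Ines → UTC: 11:00–12:00, 12:30–14:00, 15:30–16:00, 16:30–17:00.
Liang → UTC: 06:00–08:00, 09:30–10:00, 13:30–14:00.
Ines ∩ Liang: 13:30–14:00.
Total common minutes: 30.

30 minutes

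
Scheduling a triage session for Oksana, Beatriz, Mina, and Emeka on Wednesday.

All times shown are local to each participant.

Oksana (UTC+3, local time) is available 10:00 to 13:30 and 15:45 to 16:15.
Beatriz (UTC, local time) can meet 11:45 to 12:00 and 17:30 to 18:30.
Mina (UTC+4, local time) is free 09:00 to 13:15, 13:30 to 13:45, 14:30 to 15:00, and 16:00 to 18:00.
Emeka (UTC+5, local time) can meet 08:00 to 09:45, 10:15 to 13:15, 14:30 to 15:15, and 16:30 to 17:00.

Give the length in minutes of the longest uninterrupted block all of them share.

Oksana → UTC: 07:00–10:30, 12:45–13:15.
Beatriz → UTC: 11:45–12:00, 17:30–18:30.
Mina → UTC: 05:00–09:15, 09:30–09:45, 10:30–11:00, 12:00–14:00.
Emeka → UTC: 03:00–04:45, 05:15–08:15, 09:30–10:15, 11:30–12:00.
Oksana ∩ Beatriz: (none).
Oksana ∩ Beatriz ∩ Mina: (none).
Oksana ∩ Beatriz ∩ Mina ∩ Emeka: (none).
No common window.

0 minutes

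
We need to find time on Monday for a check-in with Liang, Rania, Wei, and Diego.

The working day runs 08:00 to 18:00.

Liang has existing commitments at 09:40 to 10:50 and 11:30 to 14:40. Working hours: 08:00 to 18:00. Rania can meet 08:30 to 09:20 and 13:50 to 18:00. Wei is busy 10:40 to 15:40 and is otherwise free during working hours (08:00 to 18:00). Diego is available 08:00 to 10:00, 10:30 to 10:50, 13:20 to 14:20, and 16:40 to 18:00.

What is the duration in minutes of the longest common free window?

80 minutes

Liang free within 08:00–18:00: 08:00–09:40, 10:50–11:30, 14:40–18:00.
Wei free within 08:00–18:00: 08:00–10:40, 15:40–18:00.
Liang ∩ Rania: 08:30–09:20, 14:40–18:00.
Liang ∩ Rania ∩ Wei: 08:30–09:20, 15:40–18:00.
Liang ∩ Rania ∩ Wei ∩ Diego: 08:30–09:20, 16:40–18:00.
Common window lengths: 50, 80 min; longest is 80.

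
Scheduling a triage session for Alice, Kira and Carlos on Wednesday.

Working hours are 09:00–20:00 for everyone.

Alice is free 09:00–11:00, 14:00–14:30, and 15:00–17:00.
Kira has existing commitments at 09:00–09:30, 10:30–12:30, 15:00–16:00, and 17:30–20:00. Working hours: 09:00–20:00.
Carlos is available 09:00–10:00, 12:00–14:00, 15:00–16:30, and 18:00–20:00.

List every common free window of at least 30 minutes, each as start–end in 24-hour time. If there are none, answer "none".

09:30–10:00, 16:00–16:30

Kira free within 09:00–20:00: 09:30–10:30, 12:30–15:00, 16:00–17:30.
Alice ∩ Kira: 09:30–10:30, 14:00–14:30, 16:00–17:00.
Alice ∩ Kira ∩ Carlos: 09:30–10:00, 16:00–16:30.
Windows ≥ 30 min: 09:30–10:00, 16:00–16:30.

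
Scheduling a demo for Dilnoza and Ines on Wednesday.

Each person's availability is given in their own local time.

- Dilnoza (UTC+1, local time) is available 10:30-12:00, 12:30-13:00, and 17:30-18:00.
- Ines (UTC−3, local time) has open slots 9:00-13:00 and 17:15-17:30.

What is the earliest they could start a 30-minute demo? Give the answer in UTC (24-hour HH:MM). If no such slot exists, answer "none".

Dilnoza → UTC: 09:30–11:00, 11:30–12:00, 16:30–17:00.
Ines → UTC: 12:00–16:00, 20:15–20:30.
Dilnoza ∩ Ines: (none).
Windows ≥ 30 min: (none).

none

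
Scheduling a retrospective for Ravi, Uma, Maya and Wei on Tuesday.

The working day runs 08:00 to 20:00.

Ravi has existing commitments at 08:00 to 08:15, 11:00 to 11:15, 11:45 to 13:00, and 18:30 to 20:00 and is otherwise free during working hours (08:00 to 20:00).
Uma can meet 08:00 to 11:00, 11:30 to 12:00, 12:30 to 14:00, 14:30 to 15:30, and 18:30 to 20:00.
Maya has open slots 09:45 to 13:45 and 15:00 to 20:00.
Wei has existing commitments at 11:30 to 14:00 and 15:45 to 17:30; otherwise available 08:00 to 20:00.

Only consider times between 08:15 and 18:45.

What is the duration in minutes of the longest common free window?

Ravi free within 08:00–20:00: 08:15–11:00, 11:15–11:45, 13:00–18:30.
Wei free within 08:00–20:00: 08:00–11:30, 14:00–15:45, 17:30–20:00.
Ravi ∩ Uma: 08:15–11:00, 11:30–11:45, 13:00–14:00, 14:30–15:30.
Ravi ∩ Uma ∩ Maya: 09:45–11:00, 11:30–11:45, 13:00–13:45, 15:00–15:30.
Ravi ∩ Uma ∩ Maya ∩ Wei: 09:45–11:00, 15:00–15:30.
Restricted to 08:15–18:45: 09:45–11:00, 15:00–15:30.
Common window lengths: 75, 30 min; longest is 75.

75 minutes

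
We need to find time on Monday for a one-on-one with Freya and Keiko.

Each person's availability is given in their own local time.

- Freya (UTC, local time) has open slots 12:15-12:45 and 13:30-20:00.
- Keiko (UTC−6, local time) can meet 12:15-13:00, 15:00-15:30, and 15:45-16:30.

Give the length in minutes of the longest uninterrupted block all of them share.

Freya → UTC: 12:15–12:45, 13:30–20:00.
Keiko → UTC: 18:15–19:00, 21:00–21:30, 21:45–22:30.
Freya ∩ Keiko: 18:15–19:00.
Single common window of 45 minutes.

45 minutes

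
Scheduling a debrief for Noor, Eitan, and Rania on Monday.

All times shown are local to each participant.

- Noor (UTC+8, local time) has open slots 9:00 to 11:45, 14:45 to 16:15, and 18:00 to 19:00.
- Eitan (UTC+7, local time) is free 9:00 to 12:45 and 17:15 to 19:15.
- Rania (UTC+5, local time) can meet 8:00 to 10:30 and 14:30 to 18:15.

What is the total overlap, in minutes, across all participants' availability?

Noor → UTC: 01:00–03:45, 06:45–08:15, 10:00–11:00.
Eitan → UTC: 02:00–05:45, 10:15–12:15.
Rania → UTC: 03:00–05:30, 09:30–13:15.
Noor ∩ Eitan: 02:00–03:45, 10:15–11:00.
Noor ∩ Eitan ∩ Rania: 03:00–03:45, 10:15–11:00.
Total common minutes: 45 + 45 = 90.

90 minutes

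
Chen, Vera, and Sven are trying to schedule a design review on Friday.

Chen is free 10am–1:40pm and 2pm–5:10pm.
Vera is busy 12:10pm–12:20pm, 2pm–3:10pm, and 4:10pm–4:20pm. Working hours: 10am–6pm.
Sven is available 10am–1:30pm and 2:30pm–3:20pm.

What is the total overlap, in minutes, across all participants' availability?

Vera free within 10:00–18:00: 10:00–12:10, 12:20–14:00, 15:10–16:10, 16:20–18:00.
Chen ∩ Vera: 10:00–12:10, 12:20–13:40, 15:10–16:10, 16:20–17:10.
Chen ∩ Vera ∩ Sven: 10:00–12:10, 12:20–13:30, 15:10–15:20.
Total common minutes: 130 + 70 + 10 = 210.

210 minutes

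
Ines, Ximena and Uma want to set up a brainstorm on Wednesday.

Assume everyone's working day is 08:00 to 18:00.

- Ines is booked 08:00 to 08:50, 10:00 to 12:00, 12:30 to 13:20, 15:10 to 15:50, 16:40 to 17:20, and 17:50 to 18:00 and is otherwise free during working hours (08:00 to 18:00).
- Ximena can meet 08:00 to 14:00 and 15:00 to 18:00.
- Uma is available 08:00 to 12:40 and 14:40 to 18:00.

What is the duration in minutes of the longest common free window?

70 minutes

Ines free within 08:00–18:00: 08:50–10:00, 12:00–12:30, 13:20–15:10, 15:50–16:40, 17:20–17:50.
Ines ∩ Ximena: 08:50–10:00, 12:00–12:30, 13:20–14:00, 15:00–15:10, 15:50–16:40, 17:20–17:50.
Ines ∩ Ximena ∩ Uma: 08:50–10:00, 12:00–12:30, 15:00–15:10, 15:50–16:40, 17:20–17:50.
Common window lengths: 70, 30, 10, 50, 30 min; longest is 70.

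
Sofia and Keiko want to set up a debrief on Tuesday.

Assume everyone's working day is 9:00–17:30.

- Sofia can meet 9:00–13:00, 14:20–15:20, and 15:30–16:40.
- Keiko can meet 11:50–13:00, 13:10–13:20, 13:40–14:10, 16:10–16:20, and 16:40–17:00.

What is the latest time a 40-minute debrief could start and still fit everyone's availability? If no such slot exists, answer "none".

12:20

Sofia ∩ Keiko: 11:50–13:00, 16:10–16:20.
Windows ≥ 40 min: 11:50–13:00.
Latest start in the last window 11:50–13:00 is 13:00 − 40 min = 12:20.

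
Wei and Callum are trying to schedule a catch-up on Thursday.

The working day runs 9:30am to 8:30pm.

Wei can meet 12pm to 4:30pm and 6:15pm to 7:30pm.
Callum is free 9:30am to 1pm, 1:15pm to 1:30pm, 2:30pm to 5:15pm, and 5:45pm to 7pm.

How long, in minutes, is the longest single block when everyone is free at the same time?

120 minutes

Wei ∩ Callum: 12:00–13:00, 13:15–13:30, 14:30–16:30, 18:15–19:00.
Common window lengths: 60, 15, 120, 45 min; longest is 120.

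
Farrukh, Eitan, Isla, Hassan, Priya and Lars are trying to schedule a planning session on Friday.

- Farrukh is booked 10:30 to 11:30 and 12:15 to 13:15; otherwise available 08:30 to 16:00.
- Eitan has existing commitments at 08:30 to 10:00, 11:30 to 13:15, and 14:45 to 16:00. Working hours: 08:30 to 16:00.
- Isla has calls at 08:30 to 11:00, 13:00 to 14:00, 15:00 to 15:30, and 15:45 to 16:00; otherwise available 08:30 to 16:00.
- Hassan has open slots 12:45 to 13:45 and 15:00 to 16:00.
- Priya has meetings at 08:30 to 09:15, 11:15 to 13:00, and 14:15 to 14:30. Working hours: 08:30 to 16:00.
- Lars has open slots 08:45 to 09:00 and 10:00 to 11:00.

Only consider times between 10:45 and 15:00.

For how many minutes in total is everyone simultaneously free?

0 minutes

Farrukh free within 08:30–16:00: 08:30–10:30, 11:30–12:15, 13:15–16:00.
Eitan free within 08:30–16:00: 10:00–11:30, 13:15–14:45.
Isla free within 08:30–16:00: 11:00–13:00, 14:00–15:00, 15:30–15:45.
Priya free within 08:30–16:00: 09:15–11:15, 13:00–14:15, 14:30–16:00.
Farrukh ∩ Eitan: 10:00–10:30, 13:15–14:45.
Farrukh ∩ Eitan ∩ Isla: 14:00–14:45.
Farrukh ∩ Eitan ∩ Isla ∩ Hassan: (none).
Farrukh ∩ Eitan ∩ Isla ∩ Hassan ∩ Priya: (none).
Farrukh ∩ Eitan ∩ Isla ∩ Hassan ∩ Priya ∩ Lars: (none).
Restricted to 10:45–15:00: (none).
Total common minutes: 0.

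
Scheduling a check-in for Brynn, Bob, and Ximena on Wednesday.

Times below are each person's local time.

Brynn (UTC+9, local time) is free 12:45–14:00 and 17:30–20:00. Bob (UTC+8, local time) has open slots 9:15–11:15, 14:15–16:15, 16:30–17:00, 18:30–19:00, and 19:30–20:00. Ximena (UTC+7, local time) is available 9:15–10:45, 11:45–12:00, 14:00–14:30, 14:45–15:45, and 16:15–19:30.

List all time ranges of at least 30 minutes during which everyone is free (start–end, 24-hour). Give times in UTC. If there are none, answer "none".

Brynn → UTC: 03:45–05:00, 08:30–11:00.
Bob → UTC: 01:15–03:15, 06:15–08:15, 08:30–09:00, 10:30–11:00, 11:30–12:00.
Ximena → UTC: 02:15–03:45, 04:45–05:00, 07:00–07:30, 07:45–08:45, 09:15–12:30.
Brynn ∩ Bob: 08:30–09:00, 10:30–11:00.
Brynn ∩ Bob ∩ Ximena: 08:30–08:45, 10:30–11:00.
Windows ≥ 30 min: 10:30–11:00.

10:30–11:00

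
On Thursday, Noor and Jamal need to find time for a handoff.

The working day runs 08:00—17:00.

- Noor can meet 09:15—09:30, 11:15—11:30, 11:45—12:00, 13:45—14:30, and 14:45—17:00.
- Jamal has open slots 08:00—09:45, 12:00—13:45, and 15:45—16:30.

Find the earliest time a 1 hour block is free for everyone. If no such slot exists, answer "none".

none

Noor ∩ Jamal: 09:15–09:30, 15:45–16:30.
Windows ≥ 60 min: (none).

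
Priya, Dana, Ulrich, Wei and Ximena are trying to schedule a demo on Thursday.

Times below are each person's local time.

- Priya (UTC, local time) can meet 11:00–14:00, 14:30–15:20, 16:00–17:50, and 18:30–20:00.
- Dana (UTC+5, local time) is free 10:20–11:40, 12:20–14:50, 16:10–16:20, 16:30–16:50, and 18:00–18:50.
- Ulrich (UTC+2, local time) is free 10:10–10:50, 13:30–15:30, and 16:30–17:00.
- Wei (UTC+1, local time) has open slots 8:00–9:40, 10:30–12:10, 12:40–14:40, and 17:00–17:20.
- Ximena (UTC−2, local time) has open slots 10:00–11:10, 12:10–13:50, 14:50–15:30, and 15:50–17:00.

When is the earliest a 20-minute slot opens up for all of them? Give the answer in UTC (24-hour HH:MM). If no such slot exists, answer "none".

Priya → UTC: 11:00–14:00, 14:30–15:20, 16:00–17:50, 18:30–20:00.
Dana → UTC: 05:20–06:40, 07:20–09:50, 11:10–11:20, 11:30–11:50, 13:00–13:50.
Ulrich → UTC: 08:10–08:50, 11:30–13:30, 14:30–15:00.
Wei → UTC: 07:00–08:40, 09:30–11:10, 11:40–13:40, 16:00–16:20.
Ximena → UTC: 12:00–13:10, 14:10–15:50, 16:50–17:30, 17:50–19:00.
Priya ∩ Dana: 11:10–11:20, 11:30–11:50, 13:00–13:50.
Priya ∩ Dana ∩ Ulrich: 11:30–11:50, 13:00–13:30.
Priya ∩ Dana ∩ Ulrich ∩ Wei: 11:40–11:50, 13:00–13:30.
Priya ∩ Dana ∩ Ulrich ∩ Wei ∩ Ximena: 13:00–13:10.
Windows ≥ 20 min: (none).

none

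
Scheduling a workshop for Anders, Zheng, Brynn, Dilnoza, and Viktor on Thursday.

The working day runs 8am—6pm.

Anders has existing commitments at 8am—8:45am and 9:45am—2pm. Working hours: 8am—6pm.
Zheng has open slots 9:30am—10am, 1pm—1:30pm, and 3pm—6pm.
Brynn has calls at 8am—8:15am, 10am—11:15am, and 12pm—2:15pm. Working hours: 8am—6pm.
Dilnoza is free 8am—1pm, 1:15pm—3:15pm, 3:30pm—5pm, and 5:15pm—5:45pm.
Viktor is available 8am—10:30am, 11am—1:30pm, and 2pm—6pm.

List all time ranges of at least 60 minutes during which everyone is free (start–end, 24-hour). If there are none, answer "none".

15:30–17:00

Anders free within 08:00–18:00: 08:45–09:45, 14:00–18:00.
Brynn free within 08:00–18:00: 08:15–10:00, 11:15–12:00, 14:15–18:00.
Anders ∩ Zheng: 09:30–09:45, 15:00–18:00.
Anders ∩ Zheng ∩ Brynn: 09:30–09:45, 15:00–18:00.
Anders ∩ Zheng ∩ Brynn ∩ Dilnoza: 09:30–09:45, 15:00–15:15, 15:30–17:00, 17:15–17:45.
Anders ∩ Zheng ∩ Brynn ∩ Dilnoza ∩ Viktor: 09:30–09:45, 15:00–15:15, 15:30–17:00, 17:15–17:45.
Windows ≥ 60 min: 15:30–17:00.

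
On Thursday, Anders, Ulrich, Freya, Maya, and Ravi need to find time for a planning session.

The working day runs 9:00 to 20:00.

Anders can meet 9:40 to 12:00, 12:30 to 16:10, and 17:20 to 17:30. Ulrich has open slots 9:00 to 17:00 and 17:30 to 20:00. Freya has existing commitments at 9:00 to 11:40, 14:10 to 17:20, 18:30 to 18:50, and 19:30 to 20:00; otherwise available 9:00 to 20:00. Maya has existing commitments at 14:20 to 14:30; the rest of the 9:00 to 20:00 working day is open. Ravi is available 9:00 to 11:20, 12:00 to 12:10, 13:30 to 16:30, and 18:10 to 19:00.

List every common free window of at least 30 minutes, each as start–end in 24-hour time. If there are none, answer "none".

Freya free within 09:00–20:00: 11:40–14:10, 17:20–18:30, 18:50–19:30.
Maya free within 09:00–20:00: 09:00–14:20, 14:30–20:00.
Anders ∩ Ulrich: 09:40–12:00, 12:30–16:10.
Anders ∩ Ulrich ∩ Freya: 11:40–12:00, 12:30–14:10.
Anders ∩ Ulrich ∩ Freya ∩ Maya: 11:40–12:00, 12:30–14:10.
Anders ∩ Ulrich ∩ Freya ∩ Maya ∩ Ravi: 13:30–14:10.
Windows ≥ 30 min: 13:30–14:10.

13:30–14:10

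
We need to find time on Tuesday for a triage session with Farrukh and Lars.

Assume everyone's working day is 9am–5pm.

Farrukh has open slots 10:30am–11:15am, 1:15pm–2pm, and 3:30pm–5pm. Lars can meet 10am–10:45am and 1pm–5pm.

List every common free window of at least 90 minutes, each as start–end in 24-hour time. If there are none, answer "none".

15:30–17:00

Farrukh ∩ Lars: 10:30–10:45, 13:15–14:00, 15:30–17:00.
Windows ≥ 90 min: 15:30–17:00.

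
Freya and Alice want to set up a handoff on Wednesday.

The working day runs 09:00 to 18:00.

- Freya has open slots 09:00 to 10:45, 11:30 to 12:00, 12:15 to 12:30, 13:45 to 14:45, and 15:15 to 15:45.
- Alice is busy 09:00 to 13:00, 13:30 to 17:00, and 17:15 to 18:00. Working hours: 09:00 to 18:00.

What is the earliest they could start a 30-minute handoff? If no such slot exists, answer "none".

Alice free within 09:00–18:00: 13:00–13:30, 17:00–17:15.
Freya ∩ Alice: (none).
Windows ≥ 30 min: (none).

none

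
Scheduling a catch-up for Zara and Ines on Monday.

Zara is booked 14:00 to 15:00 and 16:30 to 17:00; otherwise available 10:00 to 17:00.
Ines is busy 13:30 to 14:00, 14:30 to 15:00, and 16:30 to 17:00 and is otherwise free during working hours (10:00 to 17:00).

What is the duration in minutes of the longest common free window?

210 minutes

Zara free within 10:00–17:00: 10:00–14:00, 15:00–16:30.
Ines free within 10:00–17:00: 10:00–13:30, 14:00–14:30, 15:00–16:30.
Zara ∩ Ines: 10:00–13:30, 15:00–16:30.
Common window lengths: 210, 90 min; longest is 210.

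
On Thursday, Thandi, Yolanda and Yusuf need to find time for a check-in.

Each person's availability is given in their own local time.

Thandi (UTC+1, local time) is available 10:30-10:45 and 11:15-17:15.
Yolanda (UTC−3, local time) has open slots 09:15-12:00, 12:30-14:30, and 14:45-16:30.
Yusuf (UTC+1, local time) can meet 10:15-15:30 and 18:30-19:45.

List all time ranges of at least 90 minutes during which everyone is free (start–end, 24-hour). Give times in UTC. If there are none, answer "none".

12:15–14:30

Thandi → UTC: 09:30–09:45, 10:15–16:15.
Yolanda → UTC: 12:15–15:00, 15:30–17:30, 17:45–19:30.
Yusuf → UTC: 09:15–14:30, 17:30–18:45.
Thandi ∩ Yolanda: 12:15–15:00, 15:30–16:15.
Thandi ∩ Yolanda ∩ Yusuf: 12:15–14:30.
Windows ≥ 90 min: 12:15–14:30.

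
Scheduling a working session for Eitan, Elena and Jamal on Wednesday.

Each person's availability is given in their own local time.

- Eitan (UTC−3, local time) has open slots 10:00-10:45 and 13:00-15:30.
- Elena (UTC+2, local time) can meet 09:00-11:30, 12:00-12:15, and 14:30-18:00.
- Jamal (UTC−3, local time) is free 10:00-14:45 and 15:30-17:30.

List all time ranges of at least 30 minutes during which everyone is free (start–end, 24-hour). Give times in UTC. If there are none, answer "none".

13:00–13:45

Eitan → UTC: 13:00–13:45, 16:00–18:30.
Elena → UTC: 07:00–09:30, 10:00–10:15, 12:30–16:00.
Jamal → UTC: 13:00–17:45, 18:30–20:30.
Eitan ∩ Elena: 13:00–13:45.
Eitan ∩ Elena ∩ Jamal: 13:00–13:45.
Windows ≥ 30 min: 13:00–13:45.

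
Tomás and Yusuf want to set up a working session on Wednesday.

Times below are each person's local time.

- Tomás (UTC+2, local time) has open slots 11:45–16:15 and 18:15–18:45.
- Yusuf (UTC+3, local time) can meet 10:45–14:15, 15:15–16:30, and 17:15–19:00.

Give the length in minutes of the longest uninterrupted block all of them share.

90 minutes

Tomás → UTC: 09:45–14:15, 16:15–16:45.
Yusuf → UTC: 07:45–11:15, 12:15–13:30, 14:15–16:00.
Tomás ∩ Yusuf: 09:45–11:15, 12:15–13:30.
Common window lengths: 90, 75 min; longest is 90.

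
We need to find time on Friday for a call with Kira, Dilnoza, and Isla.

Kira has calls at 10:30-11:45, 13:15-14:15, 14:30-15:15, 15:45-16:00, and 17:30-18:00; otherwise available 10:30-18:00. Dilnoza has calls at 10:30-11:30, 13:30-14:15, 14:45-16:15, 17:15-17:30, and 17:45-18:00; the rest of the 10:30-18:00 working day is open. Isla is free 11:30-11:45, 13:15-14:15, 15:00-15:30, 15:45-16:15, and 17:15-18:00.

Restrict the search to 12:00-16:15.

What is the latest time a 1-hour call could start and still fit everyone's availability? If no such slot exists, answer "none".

none

Kira free within 10:30–18:00: 11:45–13:15, 14:15–14:30, 15:15–15:45, 16:00–17:30.
Dilnoza free within 10:30–18:00: 11:30–13:30, 14:15–14:45, 16:15–17:15, 17:30–17:45.
Kira ∩ Dilnoza: 11:45–13:15, 14:15–14:30, 16:15–17:15.
Kira ∩ Dilnoza ∩ Isla: (none).
Restricted to 12:00–16:15: (none).
Windows ≥ 60 min: (none).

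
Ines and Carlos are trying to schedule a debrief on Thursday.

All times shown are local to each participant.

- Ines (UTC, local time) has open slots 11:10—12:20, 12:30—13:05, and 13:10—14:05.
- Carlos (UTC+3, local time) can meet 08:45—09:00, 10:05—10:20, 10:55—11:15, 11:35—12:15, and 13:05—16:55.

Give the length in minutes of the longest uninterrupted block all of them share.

Ines → UTC: 11:10–12:20, 12:30–13:05, 13:10–14:05.
Carlos → UTC: 05:45–06:00, 07:05–07:20, 07:55–08:15, 08:35–09:15, 10:05–13:55.
Ines ∩ Carlos: 11:10–12:20, 12:30–13:05, 13:10–13:55.
Common window lengths: 70, 35, 45 min; longest is 70.

70 minutes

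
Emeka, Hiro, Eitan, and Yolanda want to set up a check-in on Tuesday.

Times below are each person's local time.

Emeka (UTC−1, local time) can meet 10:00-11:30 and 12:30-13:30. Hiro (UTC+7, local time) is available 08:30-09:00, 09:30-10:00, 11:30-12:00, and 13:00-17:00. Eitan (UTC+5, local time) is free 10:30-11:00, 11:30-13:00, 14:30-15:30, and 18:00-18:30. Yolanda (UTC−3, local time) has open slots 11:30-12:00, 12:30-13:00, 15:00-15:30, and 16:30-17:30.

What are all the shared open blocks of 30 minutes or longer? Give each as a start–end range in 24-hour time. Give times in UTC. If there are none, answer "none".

Emeka → UTC: 11:00–12:30, 13:30–14:30.
Hiro → UTC: 01:30–02:00, 02:30–03:00, 04:30–05:00, 06:00–10:00.
Eitan → UTC: 05:30–06:00, 06:30–08:00, 09:30–10:30, 13:00–13:30.
Yolanda → UTC: 14:30–15:00, 15:30–16:00, 18:00–18:30, 19:30–20:30.
Emeka ∩ Hiro: (none).
Emeka ∩ Hiro ∩ Eitan: (none).
Emeka ∩ Hiro ∩ Eitan ∩ Yolanda: (none).
Windows ≥ 30 min: (none).

none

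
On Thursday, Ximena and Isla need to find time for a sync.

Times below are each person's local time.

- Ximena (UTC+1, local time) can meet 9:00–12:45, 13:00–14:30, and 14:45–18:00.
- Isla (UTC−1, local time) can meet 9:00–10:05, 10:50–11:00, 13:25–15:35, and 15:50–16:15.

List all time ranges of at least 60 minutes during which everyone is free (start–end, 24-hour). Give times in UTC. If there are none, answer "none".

10:00–11:05, 14:25–16:35

Ximena → UTC: 08:00–11:45, 12:00–13:30, 13:45–17:00.
Isla → UTC: 10:00–11:05, 11:50–12:00, 14:25–16:35, 16:50–17:15.
Ximena ∩ Isla: 10:00–11:05, 14:25–16:35, 16:50–17:00.
Windows ≥ 60 min: 10:00–11:05, 14:25–16:35.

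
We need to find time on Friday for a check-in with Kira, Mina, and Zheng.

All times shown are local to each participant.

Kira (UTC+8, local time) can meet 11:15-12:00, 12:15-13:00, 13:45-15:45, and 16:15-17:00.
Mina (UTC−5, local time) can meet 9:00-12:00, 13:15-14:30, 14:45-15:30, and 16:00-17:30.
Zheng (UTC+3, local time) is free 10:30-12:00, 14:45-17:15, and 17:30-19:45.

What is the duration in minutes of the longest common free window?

Kira → UTC: 03:15–04:00, 04:15–05:00, 05:45–07:45, 08:15–09:00.
Mina → UTC: 14:00–17:00, 18:15–19:30, 19:45–20:30, 21:00–22:30.
Zheng → UTC: 07:30–09:00, 11:45–14:15, 14:30–16:45.
Kira ∩ Mina: (none).
Kira ∩ Mina ∩ Zheng: (none).
No common window.

0 minutes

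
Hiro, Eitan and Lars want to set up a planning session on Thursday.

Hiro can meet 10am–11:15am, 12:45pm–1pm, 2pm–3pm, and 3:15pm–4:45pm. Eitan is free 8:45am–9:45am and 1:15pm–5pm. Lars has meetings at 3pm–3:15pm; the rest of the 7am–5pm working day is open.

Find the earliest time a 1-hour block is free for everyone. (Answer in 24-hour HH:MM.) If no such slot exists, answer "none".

Lars free within 07:00–17:00: 07:00–15:00, 15:15–17:00.
Hiro ∩ Eitan: 14:00–15:00, 15:15–16:45.
Hiro ∩ Eitan ∩ Lars: 14:00–15:00, 15:15–16:45.
Windows ≥ 60 min: 14:00–15:00, 15:15–16:45.
Earliest such window starts at 14:00.

14:00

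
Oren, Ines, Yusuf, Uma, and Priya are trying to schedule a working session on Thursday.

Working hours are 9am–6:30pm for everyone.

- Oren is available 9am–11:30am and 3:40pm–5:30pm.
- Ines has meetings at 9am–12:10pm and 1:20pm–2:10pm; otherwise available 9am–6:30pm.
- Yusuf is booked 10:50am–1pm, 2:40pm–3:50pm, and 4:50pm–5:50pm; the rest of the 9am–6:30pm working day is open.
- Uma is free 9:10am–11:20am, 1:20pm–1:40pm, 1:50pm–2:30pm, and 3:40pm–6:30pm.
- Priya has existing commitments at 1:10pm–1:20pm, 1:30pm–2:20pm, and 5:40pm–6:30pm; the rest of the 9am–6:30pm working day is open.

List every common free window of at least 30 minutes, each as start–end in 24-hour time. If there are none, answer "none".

Ines free within 09:00–18:30: 12:10–13:20, 14:10–18:30.
Yusuf free within 09:00–18:30: 09:00–10:50, 13:00–14:40, 15:50–16:50, 17:50–18:30.
Priya free within 09:00–18:30: 09:00–13:10, 13:20–13:30, 14:20–17:40.
Oren ∩ Ines: 15:40–17:30.
Oren ∩ Ines ∩ Yusuf: 15:50–16:50.
Oren ∩ Ines ∩ Yusuf ∩ Uma: 15:50–16:50.
Oren ∩ Ines ∩ Yusuf ∩ Uma ∩ Priya: 15:50–16:50.
Windows ≥ 30 min: 15:50–16:50.

15:50–16:50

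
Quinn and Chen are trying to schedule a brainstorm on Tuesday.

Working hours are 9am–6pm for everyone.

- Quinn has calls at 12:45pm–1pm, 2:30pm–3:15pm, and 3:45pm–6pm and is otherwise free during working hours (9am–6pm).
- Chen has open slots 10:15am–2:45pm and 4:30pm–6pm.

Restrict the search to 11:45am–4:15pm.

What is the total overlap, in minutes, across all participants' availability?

Quinn free within 09:00–18:00: 09:00–12:45, 13:00–14:30, 15:15–15:45.
Quinn ∩ Chen: 10:15–12:45, 13:00–14:30.
Restricted to 11:45–16:15: 11:45–12:45, 13:00–14:30.
Total common minutes: 60 + 90 = 150.

150 minutes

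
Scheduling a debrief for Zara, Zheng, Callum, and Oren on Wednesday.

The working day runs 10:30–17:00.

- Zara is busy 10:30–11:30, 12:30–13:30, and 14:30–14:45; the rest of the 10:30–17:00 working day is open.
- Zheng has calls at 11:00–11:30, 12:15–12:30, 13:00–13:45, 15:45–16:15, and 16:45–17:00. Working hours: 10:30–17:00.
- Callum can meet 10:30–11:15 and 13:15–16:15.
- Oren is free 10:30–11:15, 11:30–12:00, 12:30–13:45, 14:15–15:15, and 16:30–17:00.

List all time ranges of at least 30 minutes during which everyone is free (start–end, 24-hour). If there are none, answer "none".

14:45–15:15

Zara free within 10:30–17:00: 11:30–12:30, 13:30–14:30, 14:45–17:00.
Zheng free within 10:30–17:00: 10:30–11:00, 11:30–12:15, 12:30–13:00, 13:45–15:45, 16:15–16:45.
Zara ∩ Zheng: 11:30–12:15, 13:45–14:30, 14:45–15:45, 16:15–16:45.
Zara ∩ Zheng ∩ Callum: 13:45–14:30, 14:45–15:45.
Zara ∩ Zheng ∩ Callum ∩ Oren: 14:15–14:30, 14:45–15:15.
Windows ≥ 30 min: 14:45–15:15.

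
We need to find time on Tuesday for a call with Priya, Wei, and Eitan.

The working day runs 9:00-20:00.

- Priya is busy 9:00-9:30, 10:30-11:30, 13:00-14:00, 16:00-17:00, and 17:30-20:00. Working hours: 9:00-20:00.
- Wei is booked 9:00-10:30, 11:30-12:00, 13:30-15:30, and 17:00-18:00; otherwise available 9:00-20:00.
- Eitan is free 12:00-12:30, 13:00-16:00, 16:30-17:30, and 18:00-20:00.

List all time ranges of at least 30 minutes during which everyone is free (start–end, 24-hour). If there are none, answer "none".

12:00–12:30, 15:30–16:00

Priya free within 09:00–20:00: 09:30–10:30, 11:30–13:00, 14:00–16:00, 17:00–17:30.
Wei free within 09:00–20:00: 10:30–11:30, 12:00–13:30, 15:30–17:00, 18:00–20:00.
Priya ∩ Wei: 12:00–13:00, 15:30–16:00.
Priya ∩ Wei ∩ Eitan: 12:00–12:30, 15:30–16:00.
Windows ≥ 30 min: 12:00–12:30, 15:30–16:00.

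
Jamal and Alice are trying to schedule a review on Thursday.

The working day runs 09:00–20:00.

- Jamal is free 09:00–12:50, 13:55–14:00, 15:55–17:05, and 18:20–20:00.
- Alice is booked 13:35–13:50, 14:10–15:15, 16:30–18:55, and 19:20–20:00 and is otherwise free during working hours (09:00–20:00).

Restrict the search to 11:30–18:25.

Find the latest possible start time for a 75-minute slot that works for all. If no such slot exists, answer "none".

11:35

Alice free within 09:00–20:00: 09:00–13:35, 13:50–14:10, 15:15–16:30, 18:55–19:20.
Jamal ∩ Alice: 09:00–12:50, 13:55–14:00, 15:55–16:30, 18:55–19:20.
Restricted to 11:30–18:25: 11:30–12:50, 13:55–14:00, 15:55–16:30.
Windows ≥ 75 min: 11:30–12:50.
Latest start in the last window 11:30–12:50 is 12:50 − 75 min = 11:35.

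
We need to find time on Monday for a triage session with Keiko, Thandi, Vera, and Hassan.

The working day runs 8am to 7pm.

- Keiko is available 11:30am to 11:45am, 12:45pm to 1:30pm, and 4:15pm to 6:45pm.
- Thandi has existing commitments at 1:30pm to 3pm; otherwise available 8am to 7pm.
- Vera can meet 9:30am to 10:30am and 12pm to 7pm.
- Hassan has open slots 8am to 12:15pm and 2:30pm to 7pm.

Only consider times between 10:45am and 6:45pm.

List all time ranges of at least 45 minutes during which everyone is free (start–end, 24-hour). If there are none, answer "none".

16:15–18:45

Thandi free within 08:00–19:00: 08:00–13:30, 15:00–19:00.
Keiko ∩ Thandi: 11:30–11:45, 12:45–13:30, 16:15–18:45.
Keiko ∩ Thandi ∩ Vera: 12:45–13:30, 16:15–18:45.
Keiko ∩ Thandi ∩ Vera ∩ Hassan: 16:15–18:45.
Restricted to 10:45–18:45: 16:15–18:45.
Windows ≥ 45 min: 16:15–18:45.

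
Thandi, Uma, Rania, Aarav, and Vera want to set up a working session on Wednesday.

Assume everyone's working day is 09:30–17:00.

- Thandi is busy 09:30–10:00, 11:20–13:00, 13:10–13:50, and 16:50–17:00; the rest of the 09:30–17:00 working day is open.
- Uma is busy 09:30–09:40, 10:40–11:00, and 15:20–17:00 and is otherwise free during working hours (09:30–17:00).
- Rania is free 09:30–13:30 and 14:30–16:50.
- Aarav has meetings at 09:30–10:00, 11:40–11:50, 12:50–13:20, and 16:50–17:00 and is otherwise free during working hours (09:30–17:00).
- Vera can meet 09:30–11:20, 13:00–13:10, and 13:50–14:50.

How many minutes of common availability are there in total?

Thandi free within 09:30–17:00: 10:00–11:20, 13:00–13:10, 13:50–16:50.
Uma free within 09:30–17:00: 09:40–10:40, 11:00–15:20.
Aarav free within 09:30–17:00: 10:00–11:40, 11:50–12:50, 13:20–16:50.
Thandi ∩ Uma: 10:00–10:40, 11:00–11:20, 13:00–13:10, 13:50–15:20.
Thandi ∩ Uma ∩ Rania: 10:00–10:40, 11:00–11:20, 13:00–13:10, 14:30–15:20.
Thandi ∩ Uma ∩ Rania ∩ Aarav: 10:00–10:40, 11:00–11:20, 14:30–15:20.
Thandi ∩ Uma ∩ Rania ∩ Aarav ∩ Vera: 10:00–10:40, 11:00–11:20, 14:30–14:50.
Total common minutes: 40 + 20 + 20 = 80.

80 minutes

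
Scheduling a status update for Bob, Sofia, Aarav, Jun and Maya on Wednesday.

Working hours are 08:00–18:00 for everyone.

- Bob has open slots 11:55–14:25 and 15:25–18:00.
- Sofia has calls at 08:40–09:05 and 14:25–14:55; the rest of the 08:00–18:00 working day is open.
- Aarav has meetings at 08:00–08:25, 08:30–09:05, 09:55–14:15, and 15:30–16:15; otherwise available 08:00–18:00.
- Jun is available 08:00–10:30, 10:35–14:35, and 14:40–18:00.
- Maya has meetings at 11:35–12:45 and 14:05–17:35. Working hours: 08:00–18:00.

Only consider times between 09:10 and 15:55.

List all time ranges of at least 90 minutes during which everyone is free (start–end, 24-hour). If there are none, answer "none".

none

Sofia free within 08:00–18:00: 08:00–08:40, 09:05–14:25, 14:55–18:00.
Aarav free within 08:00–18:00: 08:25–08:30, 09:05–09:55, 14:15–15:30, 16:15–18:00.
Maya free within 08:00–18:00: 08:00–11:35, 12:45–14:05, 17:35–18:00.
Bob ∩ Sofia: 11:55–14:25, 15:25–18:00.
Bob ∩ Sofia ∩ Aarav: 14:15–14:25, 15:25–15:30, 16:15–18:00.
Bob ∩ Sofia ∩ Aarav ∩ Jun: 14:15–14:25, 15:25–15:30, 16:15–18:00.
Bob ∩ Sofia ∩ Aarav ∩ Jun ∩ Maya: 17:35–18:00.
Restricted to 09:10–15:55: (none).
Windows ≥ 90 min: (none).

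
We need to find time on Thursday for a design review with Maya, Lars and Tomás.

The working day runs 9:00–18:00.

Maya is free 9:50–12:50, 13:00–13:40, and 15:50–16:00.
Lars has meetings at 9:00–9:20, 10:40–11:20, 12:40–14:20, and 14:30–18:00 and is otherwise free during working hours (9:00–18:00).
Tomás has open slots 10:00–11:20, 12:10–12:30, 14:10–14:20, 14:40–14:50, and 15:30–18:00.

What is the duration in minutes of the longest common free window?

40 minutes

Lars free within 09:00–18:00: 09:20–10:40, 11:20–12:40, 14:20–14:30.
Maya ∩ Lars: 09:50–10:40, 11:20–12:40.
Maya ∩ Lars ∩ Tomás: 10:00–10:40, 12:10–12:30.
Common window lengths: 40, 20 min; longest is 40.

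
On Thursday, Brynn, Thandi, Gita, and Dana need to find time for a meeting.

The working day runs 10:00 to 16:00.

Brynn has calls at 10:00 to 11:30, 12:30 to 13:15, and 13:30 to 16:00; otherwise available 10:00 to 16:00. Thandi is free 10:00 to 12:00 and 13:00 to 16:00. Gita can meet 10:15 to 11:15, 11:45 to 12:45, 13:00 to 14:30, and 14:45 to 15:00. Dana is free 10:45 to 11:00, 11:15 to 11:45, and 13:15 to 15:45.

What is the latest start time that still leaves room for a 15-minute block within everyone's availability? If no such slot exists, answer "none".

Brynn free within 10:00–16:00: 11:30–12:30, 13:15–13:30.
Brynn ∩ Thandi: 11:30–12:00, 13:15–13:30.
Brynn ∩ Thandi ∩ Gita: 11:45–12:00, 13:15–13:30.
Brynn ∩ Thandi ∩ Gita ∩ Dana: 13:15–13:30.
Windows ≥ 15 min: 13:15–13:30.
Latest start in the last window 13:15–13:30 is 13:30 − 15 min = 13:15.

13:15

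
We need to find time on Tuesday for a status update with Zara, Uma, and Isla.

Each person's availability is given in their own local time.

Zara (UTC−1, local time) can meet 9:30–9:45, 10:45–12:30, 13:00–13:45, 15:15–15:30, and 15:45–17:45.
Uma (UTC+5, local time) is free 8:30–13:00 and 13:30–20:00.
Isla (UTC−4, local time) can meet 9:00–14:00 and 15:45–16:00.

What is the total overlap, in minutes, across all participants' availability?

Zara → UTC: 10:30–10:45, 11:45–13:30, 14:00–14:45, 16:15–16:30, 16:45–18:45.
Uma → UTC: 03:30–08:00, 08:30–15:00.
Isla → UTC: 13:00–18:00, 19:45–20:00.
Zara ∩ Uma: 10:30–10:45, 11:45–13:30, 14:00–14:45.
Zara ∩ Uma ∩ Isla: 13:00–13:30, 14:00–14:45.
Total common minutes: 30 + 45 = 75.

75 minutes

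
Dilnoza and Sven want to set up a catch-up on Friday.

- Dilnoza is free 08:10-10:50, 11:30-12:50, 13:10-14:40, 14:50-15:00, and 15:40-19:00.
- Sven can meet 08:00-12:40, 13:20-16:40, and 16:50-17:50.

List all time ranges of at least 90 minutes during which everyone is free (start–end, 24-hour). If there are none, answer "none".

Dilnoza ∩ Sven: 08:10–10:50, 11:30–12:40, 13:20–14:40, 14:50–15:00, 15:40–16:40, 16:50–17:50.
Windows ≥ 90 min: 08:10–10:50.

08:10–10:50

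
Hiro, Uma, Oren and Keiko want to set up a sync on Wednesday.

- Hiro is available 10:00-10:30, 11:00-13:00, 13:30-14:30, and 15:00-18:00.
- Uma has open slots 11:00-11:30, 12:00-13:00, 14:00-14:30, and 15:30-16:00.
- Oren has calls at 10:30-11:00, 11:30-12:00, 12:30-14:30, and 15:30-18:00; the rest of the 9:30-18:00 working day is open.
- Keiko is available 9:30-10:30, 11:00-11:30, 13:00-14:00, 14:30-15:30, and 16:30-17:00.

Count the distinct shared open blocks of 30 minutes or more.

Oren free within 09:30–18:00: 09:30–10:30, 11:00–11:30, 12:00–12:30, 14:30–15:30.
Hiro ∩ Uma: 11:00–11:30, 12:00–13:00, 14:00–14:30, 15:30–16:00.
Hiro ∩ Uma ∩ Oren: 11:00–11:30, 12:00–12:30.
Hiro ∩ Uma ∩ Oren ∩ Keiko: 11:00–11:30.
Windows ≥ 30 min: 11:00–11:30.
That's 1 window.

1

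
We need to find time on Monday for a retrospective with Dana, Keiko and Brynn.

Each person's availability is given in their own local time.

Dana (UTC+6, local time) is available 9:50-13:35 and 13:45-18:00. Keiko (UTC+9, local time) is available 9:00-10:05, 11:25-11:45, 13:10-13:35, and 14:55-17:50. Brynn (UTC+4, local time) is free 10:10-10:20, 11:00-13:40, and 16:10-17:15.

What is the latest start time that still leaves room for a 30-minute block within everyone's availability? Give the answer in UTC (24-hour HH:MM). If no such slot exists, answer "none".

08:20

Dana → UTC: 03:50–07:35, 07:45–12:00.
Keiko → UTC: 00:00–01:05, 02:25–02:45, 04:10–04:35, 05:55–08:50.
Brynn → UTC: 06:10–06:20, 07:00–09:40, 12:10–13:15.
Dana ∩ Keiko: 04:10–04:35, 05:55–07:35, 07:45–08:50.
Dana ∩ Keiko ∩ Brynn: 06:10–06:20, 07:00–07:35, 07:45–08:50.
Windows ≥ 30 min: 07:00–07:35, 07:45–08:50.
Latest start in the last window 07:45–08:50 is 08:50 − 30 min = 08:20.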